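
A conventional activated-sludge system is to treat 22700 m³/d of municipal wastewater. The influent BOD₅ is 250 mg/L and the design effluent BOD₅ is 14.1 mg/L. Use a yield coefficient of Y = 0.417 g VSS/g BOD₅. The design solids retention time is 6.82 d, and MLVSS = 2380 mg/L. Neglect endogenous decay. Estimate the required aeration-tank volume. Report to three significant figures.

V ≈ 6400 m³

With k_d = 0 the design equation reduces to V = Y Q (S₀−S) θ_c / X = 0.417 × 22700 × (250 − 14.1) × 6.82 / 2380 = 6399 m³.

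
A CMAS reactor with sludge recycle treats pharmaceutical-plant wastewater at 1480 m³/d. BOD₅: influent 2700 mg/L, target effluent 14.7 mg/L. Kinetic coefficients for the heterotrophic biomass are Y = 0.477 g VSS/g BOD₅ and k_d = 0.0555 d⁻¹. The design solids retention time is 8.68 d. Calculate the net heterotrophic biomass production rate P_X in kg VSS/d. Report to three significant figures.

P_X ≈ 1280 kg VSS/d

Y_obs = Y / (1 + k_d θ_c) = 0.477 / (1 + 0.0555 × 8.68) = 0.477 / 1.482 = 0.3219.
Substrate removed = Q·(S₀ − S) = 1480 m³/d × (2700 − 14.7) g/m³ = 3.97×10^6 g/d = 3974 kg/d.
Biomass produced: P_X = Y_obs·Q·ΔS = 0.3219 × 3974 ≈ 1279 kg VSS/d.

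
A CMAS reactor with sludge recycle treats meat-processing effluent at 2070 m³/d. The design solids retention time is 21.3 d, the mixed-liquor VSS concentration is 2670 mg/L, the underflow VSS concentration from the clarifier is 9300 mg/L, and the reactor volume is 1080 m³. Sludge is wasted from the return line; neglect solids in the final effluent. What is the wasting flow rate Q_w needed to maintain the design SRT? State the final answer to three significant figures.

Q_w ≈ 14.6 m³/d

Q_w = (V·X)/(θ_c X_r) = 1080 × 2670 / (21.3 × 9300) = 14.56 m³/d.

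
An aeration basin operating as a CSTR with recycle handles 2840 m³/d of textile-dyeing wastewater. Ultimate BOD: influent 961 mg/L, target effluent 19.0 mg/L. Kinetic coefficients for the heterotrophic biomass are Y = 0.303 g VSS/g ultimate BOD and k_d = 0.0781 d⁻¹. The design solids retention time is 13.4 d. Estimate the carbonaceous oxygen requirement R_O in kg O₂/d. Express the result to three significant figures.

Observed yield with endogenous decay: Y_obs = Y / (1 + k_d·θ_c) = 0.303 / (1 + 0.0781 × 13.4) = 0.303 / 2.047 = 0.1481 g VSS/g ultimate BOD.
Substrate removed = Q·(S₀ − S) = 2840 m³/d × (961 − 19.0) g/m³ = 2.68×10^6 g/d = 2675 kg/d.
P_X = Y_obs·Q·(S₀ − S) = 0.1481 × 2675 = 396.1 kg VSS/d.
R_O = Q·ΔS − 1.42 P_X = 2675 − 562.4 = 2113 kg O₂/d.

R_O ≈ 2110 kg O₂/d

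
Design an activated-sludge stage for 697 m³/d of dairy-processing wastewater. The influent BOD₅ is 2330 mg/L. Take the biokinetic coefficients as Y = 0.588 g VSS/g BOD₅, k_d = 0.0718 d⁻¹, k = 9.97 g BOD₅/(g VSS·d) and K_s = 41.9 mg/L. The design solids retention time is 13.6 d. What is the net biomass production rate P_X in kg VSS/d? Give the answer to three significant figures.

P_X ≈ 483 kg VSS/d

From the Monod/SRT balance for a CMAS, S = K_s·(1+k_d θ_c)/[θ_c·(Y k − k_d) − 1] = 41.9 × (1 + 0.0718 × 13.6) / [13.6 × (0.588 × 9.97 − 0.0718) − 1] = 82.81 / 77.75 = 1.065 mg/L.
The observed yield is Y_obs = Y/(1 + k_d·θ_c) = 0.588 / (1 + 0.0718 × 13.6) = 0.588 / 1.976 = 0.2975 g VSS per g BOD₅ removed.
Mass of BOD₅ removed per day: Q(S₀ − S) = 697 × 2329 g/m³ = 1623 kg/d.
Net biomass production P_X = Y_obs × Q·(S₀ − S) = 0.2975 × 1623 = 482.9 kg VSS/d.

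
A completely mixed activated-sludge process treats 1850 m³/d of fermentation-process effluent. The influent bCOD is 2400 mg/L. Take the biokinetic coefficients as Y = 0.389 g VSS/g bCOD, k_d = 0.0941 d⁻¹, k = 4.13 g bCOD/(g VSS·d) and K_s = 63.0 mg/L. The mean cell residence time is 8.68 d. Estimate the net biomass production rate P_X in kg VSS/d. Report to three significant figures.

Effluent substrate depends only on kinetics and SRT: S = K_s(1 + k_d θ_c) / [θ_c(Yk − k_d) − 1] = 63.0 × (1 + 0.0941 × 8.68) / [8.68 × (0.389 × 4.13 − 0.0941) − 1] = 114.5 / 12.13 = 9.437 mg/L.
Correct the yield for decay: Y_obs = Y/(1 + k_d θ_c) = 0.389 / (1 + 0.0941 × 8.68) = 0.389 / 1.817 = 0.2141.
Mass of bCOD removed per day: Q(S₀ − S) = 1850 × 2391 g/m³ = 4423 kg/d.
Biomass produced: P_X = Y_obs·Q·ΔS = 0.2141 × 4423 ≈ 946.9 kg VSS/d.

P_X ≈ 947 kg VSS/d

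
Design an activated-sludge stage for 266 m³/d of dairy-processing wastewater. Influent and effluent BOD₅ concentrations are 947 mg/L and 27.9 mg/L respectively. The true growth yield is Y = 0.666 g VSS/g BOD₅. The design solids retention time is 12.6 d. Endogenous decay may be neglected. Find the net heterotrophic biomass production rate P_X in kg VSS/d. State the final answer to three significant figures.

Since k_d ≈ 0, Y_obs = Y = 0.666 g VSS/g BOD₅.
Mass of BOD₅ removed per day: Q(S₀ − S) = 266 × 919.1 g/m³ = 244.5 kg/d.
P_X = Y_obs · Q(S₀ − S) = 0.6660 × 244.5 = 162.8 kg VSS/d.

P_X ≈ 163 kg VSS/d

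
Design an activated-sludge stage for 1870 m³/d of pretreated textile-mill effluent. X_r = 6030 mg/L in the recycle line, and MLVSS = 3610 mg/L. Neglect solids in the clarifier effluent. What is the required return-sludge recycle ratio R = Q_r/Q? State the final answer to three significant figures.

R ≈ 1.49

Solids balance on the clarifier gives (1+R)X = R·X_r, so R = X/(X_r − X) = 3610 / (6030 − 3610) = 1.492.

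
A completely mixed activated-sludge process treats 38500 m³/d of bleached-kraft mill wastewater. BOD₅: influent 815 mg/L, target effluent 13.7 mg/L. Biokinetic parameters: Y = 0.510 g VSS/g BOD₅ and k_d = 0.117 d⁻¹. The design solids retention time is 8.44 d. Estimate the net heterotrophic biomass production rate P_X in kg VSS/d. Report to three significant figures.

Correct the yield for decay: Y_obs = Y/(1 + k_d θ_c) = 0.510 / (1 + 0.117 × 8.44) = 0.510 / 1.987 = 0.2566.
Substrate removed = Q·(S₀ − S) = 38500 m³/d × (815 − 13.7) g/m³ = 3.09×10^7 g/d = 30850 kg/d.
Net biomass production P_X = Y_obs × Q·(S₀ − S) = 0.2566 × 30850 = 7916 kg VSS/d.

P_X ≈ 7920 kg VSS/d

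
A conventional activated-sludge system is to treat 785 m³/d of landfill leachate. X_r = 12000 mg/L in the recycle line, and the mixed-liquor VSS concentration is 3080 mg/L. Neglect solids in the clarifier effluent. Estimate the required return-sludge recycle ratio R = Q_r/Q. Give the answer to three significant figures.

R = Q_r/Q = X/(X_r − X) = 3080 / (12000 − 3080) = 0.3453.

R ≈ 0.345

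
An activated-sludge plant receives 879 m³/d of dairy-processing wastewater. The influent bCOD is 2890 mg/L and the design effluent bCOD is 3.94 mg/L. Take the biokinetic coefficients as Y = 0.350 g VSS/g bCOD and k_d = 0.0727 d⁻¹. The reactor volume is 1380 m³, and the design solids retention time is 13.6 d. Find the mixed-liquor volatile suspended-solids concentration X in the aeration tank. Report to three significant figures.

X = Y·Q·ΔS·θ_c / [V·(1 + k_d θ_c)] = 0.350 × 879 × (2890 − 3.94) × 13.6 / [1380 × (1 + 0.0727 × 13.6)] = 4400 mg/L.

X ≈ 4400 mg/L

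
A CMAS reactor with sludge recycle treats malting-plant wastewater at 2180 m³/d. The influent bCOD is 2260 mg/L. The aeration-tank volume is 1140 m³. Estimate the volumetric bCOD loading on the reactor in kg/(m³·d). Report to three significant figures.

Applied bCOD load per unit volume = Q·S₀/V = (2180 × 2260/1000)/1140 = 4.322 kg bCOD·m⁻³·d⁻¹.

L_v ≈ 4.32 kg bCOD/(m³·d)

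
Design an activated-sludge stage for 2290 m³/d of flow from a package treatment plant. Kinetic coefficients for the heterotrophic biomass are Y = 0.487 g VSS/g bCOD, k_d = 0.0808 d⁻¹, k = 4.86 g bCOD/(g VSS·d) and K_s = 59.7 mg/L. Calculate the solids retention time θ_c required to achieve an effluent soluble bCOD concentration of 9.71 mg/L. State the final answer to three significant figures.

At the target effluent, Y k S/(K_s+S) = 0.487×4.86×9.71/69.41 = 0.3311 d⁻¹.
Then 1/θ_c = μ − k_d = 0.3311 − 0.0808 = 0.2503 d⁻¹, giving θ_c = 3.995 d.

θ_c ≈ 4.00 d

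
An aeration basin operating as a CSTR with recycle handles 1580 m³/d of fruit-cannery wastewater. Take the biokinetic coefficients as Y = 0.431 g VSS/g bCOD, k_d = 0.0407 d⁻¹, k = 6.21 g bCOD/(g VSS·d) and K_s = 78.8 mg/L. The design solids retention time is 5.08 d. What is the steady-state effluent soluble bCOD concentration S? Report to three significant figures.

Effluent substrate depends only on kinetics and SRT: S = K_s(1 + k_d θ_c) / [θ_c(Yk − k_d) − 1] = 78.8 × (1 + 0.0407 × 5.08) / [5.08 × (0.431 × 6.21 − 0.0407) − 1] = 95.09 / 12.39 = 7.675 mg/L.

S ≈ 7.67 mg/L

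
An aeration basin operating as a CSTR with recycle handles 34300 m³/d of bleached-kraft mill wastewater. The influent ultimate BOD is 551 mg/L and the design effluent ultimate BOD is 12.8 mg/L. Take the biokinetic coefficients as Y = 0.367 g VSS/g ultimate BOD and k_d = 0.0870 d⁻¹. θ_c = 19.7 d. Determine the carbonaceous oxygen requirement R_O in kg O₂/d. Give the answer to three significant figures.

Correct the yield for decay: Y_obs = Y/(1 + k_d θ_c) = 0.367 / (1 + 0.0870 × 19.7) = 0.367 / 2.714 = 0.1352.
Mass of ultimate BOD removed per day: Q(S₀ − S) = 34300 × 538.2 g/m³ = 18460 kg/d.
Net sludge production P_X = 0.1352 × 18460 = 2496 kg VSS/d.
R_O = Q·(S₀ − S) − 1.42·P_X = 18460 − 1.42 × 2496 = 14915 kg O₂/d.

R_O ≈ 14900 kg O₂/d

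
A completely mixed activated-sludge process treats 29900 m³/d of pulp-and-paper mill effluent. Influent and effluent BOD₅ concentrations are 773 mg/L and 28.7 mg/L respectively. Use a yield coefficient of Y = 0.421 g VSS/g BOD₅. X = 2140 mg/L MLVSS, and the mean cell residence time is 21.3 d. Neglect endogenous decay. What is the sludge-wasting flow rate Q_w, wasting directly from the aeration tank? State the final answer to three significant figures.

Q_w ≈ 4380 m³/d

V·X = Y·Q·ΔS·θ_c gives V = 0.421 × 29900 × (773 − 28.7) × 21.3 / 2140 = 93254 m³.
For wasting at MLVSS concentration, Q_w = V/θ_c = 93254/21.3 = 4378 m³/d.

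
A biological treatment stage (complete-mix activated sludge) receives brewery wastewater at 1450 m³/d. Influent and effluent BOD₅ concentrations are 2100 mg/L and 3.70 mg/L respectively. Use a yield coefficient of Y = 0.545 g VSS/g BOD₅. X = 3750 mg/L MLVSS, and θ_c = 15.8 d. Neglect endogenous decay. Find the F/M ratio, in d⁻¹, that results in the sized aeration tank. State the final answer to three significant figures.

Biomass mass balance (decay neglected): V·X = Y·Q·(S₀ − S)·θ_c, so V = 0.545 × 1450 × (2100 − 3.70) × 15.8 / 3750 = 6980 m³.
F/M = applied load / biomass = Q·S₀/(V·X) = 1450 × 2100 / (6980 × 3750) = 0.1163 d⁻¹.

F/M ≈ 0.116 d⁻¹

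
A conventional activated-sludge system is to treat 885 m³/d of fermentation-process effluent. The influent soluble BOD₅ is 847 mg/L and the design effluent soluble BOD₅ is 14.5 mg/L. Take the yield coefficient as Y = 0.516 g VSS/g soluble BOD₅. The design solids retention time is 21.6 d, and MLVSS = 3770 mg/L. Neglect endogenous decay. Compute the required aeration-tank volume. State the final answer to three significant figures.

V ≈ 2180 m³

With k_d = 0 the design equation reduces to V = Y Q (S₀−S) θ_c / X = 0.516 × 885 × (847 − 14.5) × 21.6 / 3770 = 2178 m³.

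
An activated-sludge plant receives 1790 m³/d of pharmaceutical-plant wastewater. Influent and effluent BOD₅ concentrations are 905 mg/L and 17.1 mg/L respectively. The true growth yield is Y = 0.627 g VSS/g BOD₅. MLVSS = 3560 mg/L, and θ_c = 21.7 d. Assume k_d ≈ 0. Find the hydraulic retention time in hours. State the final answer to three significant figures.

With k_d = 0 the design equation reduces to V = Y Q (S₀−S) θ_c / X = 0.627 × 1790 × (905 − 17.1) × 21.7 / 3560 = 6074 m³.
Hydraulic retention time τ = V/Q = 6074 / 1790 = 3.393 d = 81.44 h.

τ ≈ 81.4 h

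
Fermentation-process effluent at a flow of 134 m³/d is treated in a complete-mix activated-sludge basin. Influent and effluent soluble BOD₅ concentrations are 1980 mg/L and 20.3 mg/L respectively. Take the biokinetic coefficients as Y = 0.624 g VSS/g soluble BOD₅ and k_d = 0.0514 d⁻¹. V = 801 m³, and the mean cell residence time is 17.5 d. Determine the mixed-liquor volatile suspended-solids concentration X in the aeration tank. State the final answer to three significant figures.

From V·X·(1 + k_d·θ_c) = Y·Q·(S₀ − S)·θ_c: X = 0.624 × 134 × (1980 − 20.3) × 17.5 / [801 × (1 + 0.0514 × 17.5)] = 1885 mg/L.

X ≈ 1880 mg/L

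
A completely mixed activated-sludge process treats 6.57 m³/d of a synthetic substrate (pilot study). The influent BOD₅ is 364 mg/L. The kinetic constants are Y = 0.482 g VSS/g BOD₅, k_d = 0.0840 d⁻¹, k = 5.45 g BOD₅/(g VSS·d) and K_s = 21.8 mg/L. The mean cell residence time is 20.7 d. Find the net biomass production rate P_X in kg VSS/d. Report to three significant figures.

P_X ≈ 0.420 kg VSS/d

From the Monod/SRT balance for a CMAS, S = K_s·(1+k_d θ_c)/[θ_c·(Y k − k_d) − 1] = 21.8 × (1 + 0.0840 × 20.7) / [20.7 × (0.482 × 5.45 − 0.0840) − 1] = 59.71 / 51.64 = 1.156 mg/L.
Correct the yield for decay: Y_obs = Y/(1 + k_d θ_c) = 0.482 / (1 + 0.0840 × 20.7) = 0.482 / 2.739 = 0.1760.
Q·(S₀ − S) = 6.57 × (364 − 1.16) × 10⁻³ = 2.384 kg/d removed.
Biomass produced: P_X = Y_obs·Q·ΔS = 0.1760 × 2.384 ≈ 0.4195 kg VSS/d.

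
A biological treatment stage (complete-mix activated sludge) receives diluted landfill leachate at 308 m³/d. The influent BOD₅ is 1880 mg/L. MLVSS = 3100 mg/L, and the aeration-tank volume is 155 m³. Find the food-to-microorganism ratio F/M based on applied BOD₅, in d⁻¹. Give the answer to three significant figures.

Food-to-microorganism ratio F/M = Q S₀ / (V X) = 308 × 1880 / (155.0 × 3100) = 1.205 d⁻¹.

F/M ≈ 1.21 d⁻¹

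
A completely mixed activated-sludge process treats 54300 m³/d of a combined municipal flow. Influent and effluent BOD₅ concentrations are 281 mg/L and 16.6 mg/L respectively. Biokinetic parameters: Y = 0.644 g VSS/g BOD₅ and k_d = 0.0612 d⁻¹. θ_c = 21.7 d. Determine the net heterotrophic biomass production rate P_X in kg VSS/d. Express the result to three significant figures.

P_X ≈ 3970 kg VSS/d

The observed yield is Y_obs = Y/(1 + k_d·θ_c) = 0.644 / (1 + 0.0612 × 21.7) = 0.644 / 2.328 = 0.2766 g VSS per g BOD₅ removed.
ΔS = 281 − 16.6 = 264.4 mg/L, so the substrate removal rate is 54300 × 264.4/1000 = 14357 kg BOD₅/d.
Net biomass production P_X = Y_obs × Q·(S₀ − S) = 0.2766 × 14357 = 3972 kg VSS/d.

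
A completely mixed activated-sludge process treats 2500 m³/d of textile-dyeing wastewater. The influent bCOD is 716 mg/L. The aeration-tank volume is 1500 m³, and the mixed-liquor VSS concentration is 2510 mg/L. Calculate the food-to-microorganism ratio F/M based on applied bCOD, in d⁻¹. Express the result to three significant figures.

Food-to-microorganism ratio F/M = Q S₀ / (V X) = 2500 × 716 / (1500 × 2510) = 0.4754 d⁻¹.

F/M ≈ 0.475 d⁻¹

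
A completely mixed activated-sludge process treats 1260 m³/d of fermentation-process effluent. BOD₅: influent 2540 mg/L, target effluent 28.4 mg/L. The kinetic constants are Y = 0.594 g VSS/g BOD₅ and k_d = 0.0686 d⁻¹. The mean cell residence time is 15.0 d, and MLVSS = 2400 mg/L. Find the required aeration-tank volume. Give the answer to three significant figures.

V ≈ 5790 m³

Steady-state biomass mass balance: V·X·(1 + k_d·θ_c) = Y·Q·(S₀ − S)·θ_c, so V = 0.594 × 1260 × (2540 − 28.4) × 15.0 / [2400 × (1 + 0.0686 × 15.0)] = 2.82×10^7 / 4870 = 5790 m³.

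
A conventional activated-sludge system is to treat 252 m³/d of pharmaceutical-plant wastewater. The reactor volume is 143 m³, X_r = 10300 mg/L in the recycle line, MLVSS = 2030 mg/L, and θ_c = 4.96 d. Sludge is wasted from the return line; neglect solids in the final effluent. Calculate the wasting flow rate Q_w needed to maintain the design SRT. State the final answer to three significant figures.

Q_w ≈ 5.68 m³/d

θ_c = V·X/(Q_w·X_r) when wasting from the recycle, so Q_w = V·X/(θ_c·X_r) = 143.0 × 2030 / (4.96 × 10300) = 5.682 m³/d.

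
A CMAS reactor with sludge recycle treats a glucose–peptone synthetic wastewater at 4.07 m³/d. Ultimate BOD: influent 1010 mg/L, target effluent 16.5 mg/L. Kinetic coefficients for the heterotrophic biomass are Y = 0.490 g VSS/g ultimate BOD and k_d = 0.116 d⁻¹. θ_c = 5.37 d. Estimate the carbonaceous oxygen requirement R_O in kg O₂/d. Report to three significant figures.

Y_obs = Y / (1 + k_d θ_c) = 0.490 / (1 + 0.116 × 5.37) = 0.490 / 1.623 = 0.3019.
Mass of ultimate BOD removed per day: Q(S₀ − S) = 4.07 × 993.5 g/m³ = 4.044 kg/d.
P_X = Y_obs·Q·(S₀ − S) = 0.3019 × 4.044 = 1.221 kg VSS/d.
R_O = Q·ΔS − 1.42 P_X = 4.044 − 1.734 = 2.310 kg O₂/d.

R_O ≈ 2.31 kg O₂/d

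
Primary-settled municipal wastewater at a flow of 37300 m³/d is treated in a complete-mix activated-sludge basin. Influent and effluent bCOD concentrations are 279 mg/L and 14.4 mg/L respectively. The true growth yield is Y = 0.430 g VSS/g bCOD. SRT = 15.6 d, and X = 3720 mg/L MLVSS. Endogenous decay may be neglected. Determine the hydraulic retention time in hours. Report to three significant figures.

V·X = Y·Q·ΔS·θ_c gives V = 0.430 × 37300 × (279 − 14.4) × 15.6 / 3720 = 17797 m³.
Hydraulic retention time τ = V/Q = 17797 / 37300 = 0.4771 d = 11.45 h.

τ ≈ 11.5 h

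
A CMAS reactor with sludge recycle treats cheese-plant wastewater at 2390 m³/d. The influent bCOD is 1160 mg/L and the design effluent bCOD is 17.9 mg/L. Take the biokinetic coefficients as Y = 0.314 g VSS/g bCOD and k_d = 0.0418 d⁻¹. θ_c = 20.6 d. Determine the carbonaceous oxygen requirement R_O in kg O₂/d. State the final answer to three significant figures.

Y_obs = Y / (1 + k_d θ_c) = 0.314 / (1 + 0.0418 × 20.6) = 0.314 / 1.861 = 0.1687.
Substrate removed = Q·(S₀ − S) = 2390 m³/d × (1160 − 17.9) g/m³ = 2.73×10^6 g/d = 2730 kg/d.
Net sludge production P_X = 0.1687 × 2730 = 460.5 kg VSS/d.
R_O = Q·ΔS − 1.42 P_X = 2730 − 654.0 = 2076 kg O₂/d.

R_O ≈ 2080 kg O₂/d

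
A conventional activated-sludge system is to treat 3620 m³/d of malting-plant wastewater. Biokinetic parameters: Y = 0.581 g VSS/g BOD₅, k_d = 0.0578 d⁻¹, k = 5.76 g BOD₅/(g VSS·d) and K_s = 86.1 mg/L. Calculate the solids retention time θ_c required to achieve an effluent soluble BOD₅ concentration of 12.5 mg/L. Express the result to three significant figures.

θ_c ≈ 2.73 d

From 1/θ_c = Y·k·S/(K_s + S) − k_d: Y·k·S/(K_s+S) = 0.581 × 5.76 × 12.5 / (86.1 + 12.5) = 0.4243 d⁻¹.
Then 1/θ_c = μ − k_d = 0.4243 − 0.0578 = 0.3665 d⁻¹, giving θ_c = 2.729 d.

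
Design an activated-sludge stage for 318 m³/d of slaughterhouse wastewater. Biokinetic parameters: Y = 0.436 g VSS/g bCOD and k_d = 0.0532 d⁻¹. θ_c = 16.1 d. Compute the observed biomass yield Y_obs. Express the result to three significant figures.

Y_obs = Y / (1 + k_d θ_c) = 0.436 / (1 + 0.0532 × 16.1) = 0.436 / 1.857 = 0.2348.

Y_obs ≈ 0.235 g VSS/g bCOD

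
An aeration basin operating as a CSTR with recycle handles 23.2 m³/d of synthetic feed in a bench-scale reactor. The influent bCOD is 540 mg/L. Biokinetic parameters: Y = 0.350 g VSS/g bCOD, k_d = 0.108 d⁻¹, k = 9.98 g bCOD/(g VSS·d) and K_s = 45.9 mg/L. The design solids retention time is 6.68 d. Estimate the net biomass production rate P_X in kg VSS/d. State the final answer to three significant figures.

From the Monod/SRT balance for a CMAS, S = K_s·(1+k_d θ_c)/[θ_c·(Y k − k_d) − 1] = 45.9 × (1 + 0.108 × 6.68) / [6.68 × (0.350 × 9.98 − 0.108) − 1] = 79.01 / 21.61 = 3.656 mg/L.
Y_obs = Y / (1 + k_d θ_c) = 0.350 / (1 + 0.108 × 6.68) = 0.350 / 1.721 = 0.2033.
Mass of bCOD removed per day: Q(S₀ − S) = 23.2 × 536.3 g/m³ = 12.44 kg/d.
Biomass produced: P_X = Y_obs·Q·ΔS = 0.2033 × 12.44 ≈ 2.530 kg VSS/d.

P_X ≈ 2.53 kg VSS/d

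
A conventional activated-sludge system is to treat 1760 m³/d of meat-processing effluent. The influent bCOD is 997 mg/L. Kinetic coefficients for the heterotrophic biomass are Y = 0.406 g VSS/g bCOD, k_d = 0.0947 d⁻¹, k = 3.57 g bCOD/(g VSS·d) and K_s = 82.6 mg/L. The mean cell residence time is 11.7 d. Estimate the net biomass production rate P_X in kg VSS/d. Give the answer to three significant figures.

For a completely mixed reactor with recycle the Lawrence–McCarty relation gives S = K_s·(1 + k_d·θ_c) / [θ_c·(Y·k − k_d) − 1] = 82.6 × (1 + 0.0947 × 11.7) / [11.7 × (0.406 × 3.57 − 0.0947) − 1] = 174.1 / 14.85 = 11.73 mg/L.
Correct the yield for decay: Y_obs = Y/(1 + k_d θ_c) = 0.406 / (1 + 0.0947 × 11.7) = 0.406 / 2.108 = 0.1926.
Mass of bCOD removed per day: Q(S₀ − S) = 1760 × 985.3 g/m³ = 1734 kg/d.
So the net sludge growth is P_X = 0.1926 × 1734 = 334.0 kg VSS/d.

P_X ≈ 334 kg VSS/d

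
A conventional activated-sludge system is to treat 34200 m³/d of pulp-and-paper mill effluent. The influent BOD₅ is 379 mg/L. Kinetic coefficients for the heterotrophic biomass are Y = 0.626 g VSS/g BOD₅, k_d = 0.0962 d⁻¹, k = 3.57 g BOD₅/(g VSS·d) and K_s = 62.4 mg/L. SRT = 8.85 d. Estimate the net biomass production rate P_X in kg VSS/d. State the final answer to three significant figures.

For a completely mixed reactor with recycle the Lawrence–McCarty relation gives S = K_s·(1 + k_d·θ_c) / [θ_c·(Y·k − k_d) − 1] = 62.4 × (1 + 0.0962 × 8.85) / [8.85 × (0.626 × 3.57 − 0.0962) − 1] = 115.5 / 17.93 = 6.444 mg/L.
Y_obs = Y / (1 + k_d θ_c) = 0.626 / (1 + 0.0962 × 8.85) = 0.626 / 1.851 = 0.3381.
Substrate removed = Q·(S₀ − S) = 34200 m³/d × (379 − 6.44) g/m³ = 1.27×10^7 g/d = 12742 kg/d.
Net biomass production P_X = Y_obs × Q·(S₀ − S) = 0.3381 × 12742 = 4308 kg VSS/d.

P_X ≈ 4310 kg VSS/d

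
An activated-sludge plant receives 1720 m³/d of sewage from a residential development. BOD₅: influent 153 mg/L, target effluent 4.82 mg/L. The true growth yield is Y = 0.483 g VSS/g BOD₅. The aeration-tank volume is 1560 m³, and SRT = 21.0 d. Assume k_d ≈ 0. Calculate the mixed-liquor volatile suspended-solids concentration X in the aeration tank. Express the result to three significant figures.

X ≈ 1660 mg/L

From V·X = Y·Q·(S₀ − S)·θ_c (decay neglected): X = 0.483 × 1720 × (153 − 4.82) × 21.0 / 1560 = 1657 mg/L.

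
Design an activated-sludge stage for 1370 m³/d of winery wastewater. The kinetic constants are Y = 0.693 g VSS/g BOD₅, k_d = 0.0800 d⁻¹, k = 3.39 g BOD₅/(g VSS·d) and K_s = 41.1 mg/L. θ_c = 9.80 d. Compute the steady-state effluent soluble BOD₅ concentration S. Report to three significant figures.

For a completely mixed reactor with recycle the Lawrence–McCarty relation gives S = K_s·(1 + k_d·θ_c) / [θ_c·(Y·k − k_d) − 1] = 41.1 × (1 + 0.0800 × 9.80) / [9.80 × (0.693 × 3.39 − 0.0800) − 1] = 73.32 / 21.24 = 3.452 mg/L.

S ≈ 3.45 mg/L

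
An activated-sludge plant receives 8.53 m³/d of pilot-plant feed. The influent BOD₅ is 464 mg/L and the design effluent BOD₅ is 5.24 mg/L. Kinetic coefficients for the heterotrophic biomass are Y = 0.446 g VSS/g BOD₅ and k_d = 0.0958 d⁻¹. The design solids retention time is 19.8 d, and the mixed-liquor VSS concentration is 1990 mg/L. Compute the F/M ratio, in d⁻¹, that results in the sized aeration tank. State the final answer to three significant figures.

F/M ≈ 0.332 d⁻¹

Steady-state biomass mass balance: V·X·(1 + k_d·θ_c) = Y·Q·(S₀ − S)·θ_c, so V = 0.446 × 8.53 × (464 − 5.24) × 19.8 / [1990 × (1 + 0.0958 × 19.8)] = 3.46×10^4 / 5765 = 5.995 m³.
Food-to-microorganism ratio F/M = Q S₀ / (V X) = 8.53 × 464 / (5.995 × 1990) = 0.3318 d⁻¹.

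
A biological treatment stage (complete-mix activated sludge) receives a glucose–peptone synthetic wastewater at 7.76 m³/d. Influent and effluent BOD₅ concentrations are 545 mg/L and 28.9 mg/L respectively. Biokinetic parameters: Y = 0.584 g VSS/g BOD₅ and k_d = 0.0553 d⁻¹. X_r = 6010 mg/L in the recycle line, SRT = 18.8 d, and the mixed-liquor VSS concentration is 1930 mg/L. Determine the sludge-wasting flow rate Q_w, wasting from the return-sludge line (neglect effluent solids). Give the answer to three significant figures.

Steady-state biomass mass balance: V·X·(1 + k_d·θ_c) = Y·Q·(S₀ − S)·θ_c, so V = 0.584 × 7.76 × (545 − 28.9) × 18.8 / [1930 × (1 + 0.0553 × 18.8)] = 4.4×10^4 / 3937 = 11.17 m³.
Q_w = (V·X)/(θ_c X_r) = 11.17 × 1930 / (18.8 × 6010) = 0.1908 m³/d.

Q_w ≈ 0.191 m³/d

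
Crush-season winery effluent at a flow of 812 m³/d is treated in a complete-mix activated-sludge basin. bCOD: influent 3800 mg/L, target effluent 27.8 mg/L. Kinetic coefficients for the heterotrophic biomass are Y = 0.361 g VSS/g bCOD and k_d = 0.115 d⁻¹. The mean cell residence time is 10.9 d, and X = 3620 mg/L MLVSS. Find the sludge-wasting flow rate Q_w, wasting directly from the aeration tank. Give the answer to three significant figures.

Rearranging the biomass balance for a CMAS with decay, V = Y·Q·ΔS·θ_c / [X·(1+k_d θ_c)] = 0.361 × 812 × (3800 − 27.8) × 10.9 / [3620 × (1 + 0.115 × 10.9)] = 1.21×10^7 / 8158 = 1477 m³.
With mixed-liquor wasting, θ_c = V/Q_w, so Q_w = V/θ_c = 1477/10.9 = 135.5 m³/d.

Q_w ≈ 136 m³/d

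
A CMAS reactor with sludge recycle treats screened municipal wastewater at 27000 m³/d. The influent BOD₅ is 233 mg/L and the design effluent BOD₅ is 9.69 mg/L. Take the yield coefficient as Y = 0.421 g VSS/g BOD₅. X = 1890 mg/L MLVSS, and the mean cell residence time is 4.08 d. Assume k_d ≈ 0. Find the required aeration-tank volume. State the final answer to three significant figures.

Biomass mass balance (decay neglected): V·X = Y·Q·(S₀ − S)·θ_c, so V = 0.421 × 27000 × (233 − 9.69) × 4.08 / 1890 = 5480 m³.

V ≈ 5480 m³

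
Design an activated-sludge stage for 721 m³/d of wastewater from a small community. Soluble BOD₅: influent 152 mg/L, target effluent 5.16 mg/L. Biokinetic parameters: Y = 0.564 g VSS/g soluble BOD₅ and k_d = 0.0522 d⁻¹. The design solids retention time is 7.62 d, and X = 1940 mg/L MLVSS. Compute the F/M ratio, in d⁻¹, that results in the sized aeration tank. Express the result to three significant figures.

F/M ≈ 0.337 d⁻¹

Rearranging the biomass balance for a CMAS with decay, V = Y·Q·ΔS·θ_c / [X·(1+k_d θ_c)] = 0.564 × 721 × (152 − 5.16) × 7.62 / [1940 × (1 + 0.0522 × 7.62)] = 4.55×10^5 / 2712 = 167.8 m³.
Food-to-microorganism ratio F/M = Q S₀ / (V X) = 721 × 152 / (167.8 × 1940) = 0.3367 d⁻¹.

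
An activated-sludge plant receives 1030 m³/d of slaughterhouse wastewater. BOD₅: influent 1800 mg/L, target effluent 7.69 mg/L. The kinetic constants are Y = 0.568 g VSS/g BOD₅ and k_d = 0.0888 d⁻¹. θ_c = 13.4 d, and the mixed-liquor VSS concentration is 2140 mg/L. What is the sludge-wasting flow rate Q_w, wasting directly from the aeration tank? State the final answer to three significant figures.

Q_w ≈ 224 m³/d

Rearranging the biomass balance for a CMAS with decay, V = Y·Q·ΔS·θ_c / [X·(1+k_d θ_c)] = 0.568 × 1030 × (1800 − 7.69) × 13.4 / [2140 × (1 + 0.0888 × 13.4)] = 1.41×10^7 / 4686 = 2998 m³.
For wasting at MLVSS concentration, Q_w = V/θ_c = 2998/13.4 = 223.7 m³/d.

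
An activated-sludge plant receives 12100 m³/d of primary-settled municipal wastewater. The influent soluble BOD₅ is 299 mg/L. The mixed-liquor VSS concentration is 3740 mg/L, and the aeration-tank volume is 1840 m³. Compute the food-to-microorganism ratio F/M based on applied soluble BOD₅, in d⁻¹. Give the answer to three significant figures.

F/M = Q·S₀ / (V·X) = 12100 × 299 / (1840 × 3740) = 0.5257 g soluble BOD₅·(g VSS·d)⁻¹.

F/M ≈ 0.526 d⁻¹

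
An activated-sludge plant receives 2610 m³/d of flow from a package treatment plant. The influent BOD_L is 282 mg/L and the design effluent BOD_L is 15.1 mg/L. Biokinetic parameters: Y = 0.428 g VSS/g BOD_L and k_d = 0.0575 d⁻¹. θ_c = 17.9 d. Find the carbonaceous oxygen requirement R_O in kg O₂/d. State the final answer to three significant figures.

Correct the yield for decay: Y_obs = Y/(1 + k_d θ_c) = 0.428 / (1 + 0.0575 × 17.9) = 0.428 / 2.029 = 0.2109.
Substrate removed = Q·(S₀ − S) = 2610 m³/d × (282 − 15.1) g/m³ = 6.97×10^5 g/d = 696.6 kg/d.
Biomass synthesised: P_X = Y_obs × 696.6 = 146.9 kg VSS/d.
Carbonaceous O₂ demand = substrate oxidised − cell-mass equivalent = 696.6 − 1.42 × 146.9 = 488.0 kg O₂/d.

R_O ≈ 488 kg O₂/d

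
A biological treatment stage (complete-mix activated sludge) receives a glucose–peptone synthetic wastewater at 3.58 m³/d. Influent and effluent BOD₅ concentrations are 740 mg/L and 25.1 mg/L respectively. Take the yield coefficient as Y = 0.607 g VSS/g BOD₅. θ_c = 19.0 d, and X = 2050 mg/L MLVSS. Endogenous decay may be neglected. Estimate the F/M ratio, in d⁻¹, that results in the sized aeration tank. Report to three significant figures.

F/M ≈ 0.0898 d⁻¹

Biomass mass balance (decay neglected): V·X = Y·Q·(S₀ − S)·θ_c, so V = 0.607 × 3.58 × (740 − 25.1) × 19.0 / 2050 = 14.40 m³.
F/M = applied load / biomass = Q·S₀/(V·X) = 3.58 × 740 / (14.40 × 2050) = 0.08975 d⁻¹.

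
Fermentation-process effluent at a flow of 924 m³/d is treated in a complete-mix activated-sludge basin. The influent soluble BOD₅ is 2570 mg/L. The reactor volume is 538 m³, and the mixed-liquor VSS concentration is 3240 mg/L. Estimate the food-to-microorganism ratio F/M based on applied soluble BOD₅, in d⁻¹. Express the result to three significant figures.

F/M = applied load / biomass = Q·S₀/(V·X) = 924 × 2570 / (538.0 × 3240) = 1.362 d⁻¹.

F/M ≈ 1.36 d⁻¹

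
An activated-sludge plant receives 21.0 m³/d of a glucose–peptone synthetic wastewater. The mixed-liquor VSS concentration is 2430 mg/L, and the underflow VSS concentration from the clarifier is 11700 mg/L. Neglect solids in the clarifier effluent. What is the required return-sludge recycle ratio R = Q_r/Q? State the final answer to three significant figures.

R ≈ 0.262

R = Q_r/Q = X/(X_r − X) = 2430 / (11700 − 2430) = 0.2621.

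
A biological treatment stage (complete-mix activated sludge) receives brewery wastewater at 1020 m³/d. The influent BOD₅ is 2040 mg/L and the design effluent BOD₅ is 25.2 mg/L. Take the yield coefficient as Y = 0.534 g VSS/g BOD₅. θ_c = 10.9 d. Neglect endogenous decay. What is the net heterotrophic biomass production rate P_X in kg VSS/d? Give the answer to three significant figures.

With endogenous decay neglected, the observed yield equals the true yield: Y_obs = Y = 0.534 g VSS/g BOD₅.
ΔS = 2040 − 25.2 = 2015 mg/L, so the substrate removal rate is 1020 × 2015/1000 = 2055 kg BOD₅/d.
Net biomass production P_X = Y_obs × Q·(S₀ − S) = 0.5340 × 2055 = 1097 kg VSS/d.

P_X ≈ 1100 kg VSS/d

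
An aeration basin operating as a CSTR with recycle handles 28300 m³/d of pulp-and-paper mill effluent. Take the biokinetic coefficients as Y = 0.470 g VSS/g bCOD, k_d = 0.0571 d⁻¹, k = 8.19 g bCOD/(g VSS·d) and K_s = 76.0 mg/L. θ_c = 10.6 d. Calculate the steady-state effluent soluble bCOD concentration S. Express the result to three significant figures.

S ≈ 3.11 mg/L

From the Monod/SRT balance for a CMAS, S = K_s·(1+k_d θ_c)/[θ_c·(Y k − k_d) − 1] = 76.0 × (1 + 0.0571 × 10.6) / [10.6 × (0.470 × 8.19 − 0.0571) − 1] = 122.0 / 39.20 = 3.112 mg/L.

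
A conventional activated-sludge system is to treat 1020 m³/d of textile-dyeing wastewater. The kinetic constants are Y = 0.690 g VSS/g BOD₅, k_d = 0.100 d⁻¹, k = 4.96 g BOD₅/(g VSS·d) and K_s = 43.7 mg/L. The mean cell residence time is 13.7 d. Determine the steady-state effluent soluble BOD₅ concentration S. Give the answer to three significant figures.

Effluent substrate depends only on kinetics and SRT: S = K_s(1 + k_d θ_c) / [θ_c(Yk − k_d) − 1] = 43.7 × (1 + 0.100 × 13.7) / [13.7 × (0.690 × 4.96 − 0.100) − 1] = 103.6 / 44.52 = 2.327 mg/L.

S ≈ 2.33 mg/L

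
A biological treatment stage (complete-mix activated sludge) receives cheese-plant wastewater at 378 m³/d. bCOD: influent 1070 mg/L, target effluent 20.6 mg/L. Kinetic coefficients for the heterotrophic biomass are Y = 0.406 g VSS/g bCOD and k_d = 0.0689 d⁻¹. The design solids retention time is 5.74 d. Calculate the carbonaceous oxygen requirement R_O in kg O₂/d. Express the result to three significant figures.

The observed yield is Y_obs = Y/(1 + k_d·θ_c) = 0.406 / (1 + 0.0689 × 5.74) = 0.406 / 1.395 = 0.2909 g VSS per g bCOD removed.
ΔS = 1070 − 20.6 = 1049 mg/L, so the substrate removal rate is 378 × 1049/1000 = 396.7 kg bCOD/d.
Biomass synthesised: P_X = Y_obs × 396.7 = 115.4 kg VSS/d.
Carbonaceous O₂ demand = substrate oxidised − cell-mass equivalent = 396.7 − 1.42 × 115.4 = 232.8 kg O₂/d.

R_O ≈ 233 kg O₂/d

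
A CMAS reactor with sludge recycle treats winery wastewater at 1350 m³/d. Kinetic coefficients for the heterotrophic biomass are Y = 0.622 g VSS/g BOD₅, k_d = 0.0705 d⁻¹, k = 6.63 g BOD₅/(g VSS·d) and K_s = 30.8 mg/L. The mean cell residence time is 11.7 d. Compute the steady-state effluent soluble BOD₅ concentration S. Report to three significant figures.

S ≈ 1.21 mg/L

Effluent substrate depends only on kinetics and SRT: S = K_s(1 + k_d θ_c) / [θ_c(Yk − k_d) − 1] = 30.8 × (1 + 0.0705 × 11.7) / [11.7 × (0.622 × 6.63 − 0.0705) − 1] = 56.21 / 46.42 = 1.211 mg/L.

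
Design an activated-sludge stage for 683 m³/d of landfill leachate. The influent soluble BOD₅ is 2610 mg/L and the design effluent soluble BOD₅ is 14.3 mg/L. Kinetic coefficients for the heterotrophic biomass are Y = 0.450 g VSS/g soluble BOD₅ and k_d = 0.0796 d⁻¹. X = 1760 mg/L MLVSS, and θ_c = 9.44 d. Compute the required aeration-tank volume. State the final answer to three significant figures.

Steady-state biomass mass balance: V·X·(1 + k_d·θ_c) = Y·Q·(S₀ − S)·θ_c, so V = 0.450 × 683 × (2610 − 14.3) × 9.44 / [1760 × (1 + 0.0796 × 9.44)] = 7.53×10^6 / 3083 = 2443 m³.

V ≈ 2440 m³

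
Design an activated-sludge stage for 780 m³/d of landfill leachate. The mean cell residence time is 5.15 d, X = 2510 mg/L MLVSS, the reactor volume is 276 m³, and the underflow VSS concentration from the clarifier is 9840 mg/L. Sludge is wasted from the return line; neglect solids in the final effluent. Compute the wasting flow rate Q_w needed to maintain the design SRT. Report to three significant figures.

Wasting from the return line (neglecting effluent solids): Q_w = V·X / (θ_c·X_r) = 276.0 × 2510 / (5.15 × 9840) = 13.67 m³/d.

Q_w ≈ 13.7 m³/d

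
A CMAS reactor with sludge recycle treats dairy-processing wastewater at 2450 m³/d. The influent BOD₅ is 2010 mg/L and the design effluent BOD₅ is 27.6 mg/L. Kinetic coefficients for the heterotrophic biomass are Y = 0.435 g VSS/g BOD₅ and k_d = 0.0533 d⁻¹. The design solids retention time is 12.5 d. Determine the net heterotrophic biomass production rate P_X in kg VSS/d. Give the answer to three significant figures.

Observed yield with endogenous decay: Y_obs = Y / (1 + k_d·θ_c) = 0.435 / (1 + 0.0533 × 12.5) = 0.435 / 1.666 = 0.2611 g VSS/g BOD₅.
Substrate removed = Q·(S₀ − S) = 2450 m³/d × (2010 − 27.6) g/m³ = 4.86×10^6 g/d = 4857 kg/d.
Net biomass production P_X = Y_obs × Q·(S₀ − S) = 0.2611 × 4857 = 1268 kg VSS/d.

P_X ≈ 1270 kg VSS/d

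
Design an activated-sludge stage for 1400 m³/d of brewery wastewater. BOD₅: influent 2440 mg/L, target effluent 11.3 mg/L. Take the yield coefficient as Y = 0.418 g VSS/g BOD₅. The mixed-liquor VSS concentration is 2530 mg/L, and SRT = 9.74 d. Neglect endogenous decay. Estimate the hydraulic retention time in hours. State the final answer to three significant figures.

τ ≈ 93.8 h

Biomass mass balance (decay neglected): V·X = Y·Q·(S₀ − S)·θ_c, so V = 0.418 × 1400 × (2440 − 11.3) × 9.74 / 2530 = 5472 m³.
Hydraulic retention time τ = V/Q = 5472 / 1400 = 3.908 d = 93.80 h.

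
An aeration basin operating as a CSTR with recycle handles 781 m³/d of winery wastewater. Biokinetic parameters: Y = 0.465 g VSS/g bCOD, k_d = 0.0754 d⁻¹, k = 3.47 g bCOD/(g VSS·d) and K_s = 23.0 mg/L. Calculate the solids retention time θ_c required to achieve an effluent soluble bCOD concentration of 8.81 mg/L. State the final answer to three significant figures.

At the target effluent, Y k S/(K_s+S) = 0.465×3.47×8.81/31.81 = 0.4469 d⁻¹.
θ_c = 1/(μ − k_d) = 1/(0.4469 − 0.0754) = 1/0.3715 = 2.692 d.

θ_c ≈ 2.69 d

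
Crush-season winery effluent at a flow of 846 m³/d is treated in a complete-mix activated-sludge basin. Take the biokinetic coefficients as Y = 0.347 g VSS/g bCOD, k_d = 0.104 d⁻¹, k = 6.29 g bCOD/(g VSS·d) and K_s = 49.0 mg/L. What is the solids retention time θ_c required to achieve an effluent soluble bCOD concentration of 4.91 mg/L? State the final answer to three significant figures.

θ_c ≈ 10.5 d

Specific growth rate at S = 4.91 mg/L: μ = YkS/(K_s+S) = 0.347·6.29·4.91/(49.0+4.91) = 0.1988 d⁻¹.
Then 1/θ_c = μ − k_d = 0.1988 − 0.104 = 0.09479 d⁻¹, giving θ_c = 10.55 d.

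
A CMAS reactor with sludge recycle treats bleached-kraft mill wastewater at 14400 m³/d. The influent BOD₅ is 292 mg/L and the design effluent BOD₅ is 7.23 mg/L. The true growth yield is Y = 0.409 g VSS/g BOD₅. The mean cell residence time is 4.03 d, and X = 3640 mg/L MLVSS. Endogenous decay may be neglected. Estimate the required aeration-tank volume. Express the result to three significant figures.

V ≈ 1860 m³

V·X = Y·Q·ΔS·θ_c gives V = 0.409 × 14400 × (292 − 7.23) × 4.03 / 3640 = 1857 m³.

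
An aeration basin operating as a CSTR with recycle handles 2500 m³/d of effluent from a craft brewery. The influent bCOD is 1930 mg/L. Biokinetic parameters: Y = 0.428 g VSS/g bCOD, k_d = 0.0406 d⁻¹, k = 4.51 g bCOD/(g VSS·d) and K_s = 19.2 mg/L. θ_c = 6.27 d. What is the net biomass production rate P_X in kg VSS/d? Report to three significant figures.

P_X ≈ 1640 kg VSS/d

Effluent substrate depends only on kinetics and SRT: S = K_s(1 + k_d θ_c) / [θ_c(Yk − k_d) − 1] = 19.2 × (1 + 0.0406 × 6.27) / [6.27 × (0.428 × 4.51 − 0.0406) − 1] = 24.09 / 10.85 = 2.220 mg/L.
Y_obs = Y / (1 + k_d θ_c) = 0.428 / (1 + 0.0406 × 6.27) = 0.428 / 1.255 = 0.3412.
Mass of bCOD removed per day: Q(S₀ − S) = 2500 × 1928 g/m³ = 4819 kg/d.
Biomass produced: P_X = Y_obs·Q·ΔS = 0.3412 × 4819 ≈ 1644 kg VSS/d.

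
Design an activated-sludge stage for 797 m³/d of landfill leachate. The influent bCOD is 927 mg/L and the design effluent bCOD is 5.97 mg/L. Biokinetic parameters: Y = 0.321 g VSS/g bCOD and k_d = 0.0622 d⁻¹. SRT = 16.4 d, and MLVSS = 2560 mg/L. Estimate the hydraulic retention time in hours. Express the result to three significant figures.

Rearranging the biomass balance for a CMAS with decay, V = Y·Q·ΔS·θ_c / [X·(1+k_d θ_c)] = 0.321 × 797 × (927 − 5.97) × 16.4 / [2560 × (1 + 0.0622 × 16.4)] = 3.86×10^6 / 5171 = 747.3 m³.
Hydraulic retention time τ = V/Q = 747.3 / 797 = 0.9376 d = 22.50 h.

τ ≈ 22.5 h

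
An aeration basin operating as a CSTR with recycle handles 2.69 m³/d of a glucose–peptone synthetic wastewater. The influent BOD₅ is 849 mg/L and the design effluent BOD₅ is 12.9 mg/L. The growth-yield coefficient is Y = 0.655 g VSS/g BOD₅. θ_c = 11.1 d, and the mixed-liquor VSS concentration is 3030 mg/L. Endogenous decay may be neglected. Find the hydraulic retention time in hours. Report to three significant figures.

τ ≈ 48.1 h

Biomass mass balance (decay neglected): V·X = Y·Q·(S₀ − S)·θ_c, so V = 0.655 × 2.69 × (849 − 12.9) × 11.1 / 3030 = 5.397 m³.
HRT = V/Q = 5.397 m³ / 2.69 m³·d⁻¹ = 2.006 d × 24 = 48.15 h.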